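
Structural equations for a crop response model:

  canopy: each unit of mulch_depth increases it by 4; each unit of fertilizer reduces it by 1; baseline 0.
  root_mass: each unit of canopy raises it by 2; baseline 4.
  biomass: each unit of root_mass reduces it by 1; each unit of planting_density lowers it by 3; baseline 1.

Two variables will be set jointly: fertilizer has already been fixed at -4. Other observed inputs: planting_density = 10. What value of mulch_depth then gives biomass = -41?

mulch_depth = 0

With fertilizer held at -4:
Substituting into the canopy equation gives canopy = 4*mulch_depth + 4.
root_mass becomes 8*mulch_depth + 12.
Substituting into the biomass equation gives biomass = -8*mulch_depth - 41.
Solve -8*mulch_depth - 41 = -41: mulch_depth = (-41 + 41) / -8 = 0.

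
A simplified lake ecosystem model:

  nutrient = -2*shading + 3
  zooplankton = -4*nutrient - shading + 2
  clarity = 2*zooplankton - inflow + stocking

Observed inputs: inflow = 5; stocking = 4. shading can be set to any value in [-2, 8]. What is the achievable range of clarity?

-49 to 91

Substituting into the zooplankton equation gives zooplankton = 7*shading - 10.
clarity becomes 14*shading - 21.
Linear in shading, so extremes are at the endpoints: shading = -2 gives clarity = -49; shading = 8 gives clarity = 91.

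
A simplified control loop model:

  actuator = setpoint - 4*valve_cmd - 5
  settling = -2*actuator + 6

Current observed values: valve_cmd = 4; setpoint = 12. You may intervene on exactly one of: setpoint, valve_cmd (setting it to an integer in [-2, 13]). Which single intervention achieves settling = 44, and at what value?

Intervening on setpoint: with other inputs at their observed values, settling = -2*setpoint + 48. Solving for 44 gives setpoint = 2, within [-2, 13].
Intervening on valve_cmd: settling = 8*valve_cmd - 8. Reaching 44 requires valve_cmd = 13/2, not an integer.

set setpoint = 2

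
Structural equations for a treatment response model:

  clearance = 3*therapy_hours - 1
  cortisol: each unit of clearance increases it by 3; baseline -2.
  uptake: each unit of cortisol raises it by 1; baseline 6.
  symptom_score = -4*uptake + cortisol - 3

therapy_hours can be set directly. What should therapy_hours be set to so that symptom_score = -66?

Substituting into the cortisol equation gives cortisol = 9*therapy_hours - 5.
Substituting into the uptake equation gives uptake = 9*therapy_hours + 1.
Substituting into the symptom_score equation gives symptom_score = -27*therapy_hours - 12.
Solve -27*therapy_hours - 12 = -66: therapy_hours = (-66 + 12) / -27 = 2.

therapy_hours = 2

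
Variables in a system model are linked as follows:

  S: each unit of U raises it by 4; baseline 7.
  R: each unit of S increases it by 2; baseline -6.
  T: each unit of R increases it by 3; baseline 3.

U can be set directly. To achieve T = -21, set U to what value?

U = -2

Substituting into the R equation gives R = 8*U + 8.
Substituting into the T equation gives T = 24*U + 27.
Solve 24*U + 27 = -21: U = (-21 - 27) / 24 = -2.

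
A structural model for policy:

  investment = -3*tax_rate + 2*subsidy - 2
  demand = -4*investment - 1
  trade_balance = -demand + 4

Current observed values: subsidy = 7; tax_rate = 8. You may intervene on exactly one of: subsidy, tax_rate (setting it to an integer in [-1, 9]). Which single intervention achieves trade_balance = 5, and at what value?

set tax_rate = 4

Intervening on subsidy: trade_balance = 8*subsidy - 99. Reaching 5 requires subsidy = 13, outside [-1, 9].
Intervening on tax_rate: with other inputs at their observed values, trade_balance = -12*tax_rate + 53. Solving for 5 gives tax_rate = 4, within [-1, 9].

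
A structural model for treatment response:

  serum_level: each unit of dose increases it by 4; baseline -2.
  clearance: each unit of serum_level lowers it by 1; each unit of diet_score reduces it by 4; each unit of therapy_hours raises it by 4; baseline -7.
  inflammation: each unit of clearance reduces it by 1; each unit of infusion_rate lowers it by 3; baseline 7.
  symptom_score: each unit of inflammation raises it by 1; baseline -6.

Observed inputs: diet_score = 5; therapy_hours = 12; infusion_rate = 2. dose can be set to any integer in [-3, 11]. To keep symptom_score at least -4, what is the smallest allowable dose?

dose = 6

Substituting into the clearance equation gives clearance = -4*dose + 23.
Substituting into the inflammation equation gives inflammation = 4*dose - 22.
This gives symptom_score = 4*dose - 28.
Require 4*dose - 28 ≥ -4, so dose ≥ 6.
The smallest integer in [-3, 11] satisfying this is 6.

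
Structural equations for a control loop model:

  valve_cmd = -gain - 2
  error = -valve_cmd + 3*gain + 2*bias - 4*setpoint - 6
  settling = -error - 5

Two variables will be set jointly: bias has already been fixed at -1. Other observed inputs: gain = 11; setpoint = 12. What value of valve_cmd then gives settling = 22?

valve_cmd = 4

With bias held at -1:
Intervening on valve_cmd fixes its value directly, overriding its dependence on gain.
Substituting into the error equation gives error = -valve_cmd - 23.
So settling = valve_cmd + 18.
Solve valve_cmd + 18 = 22: valve_cmd = (22 - 18) / 1 = 4.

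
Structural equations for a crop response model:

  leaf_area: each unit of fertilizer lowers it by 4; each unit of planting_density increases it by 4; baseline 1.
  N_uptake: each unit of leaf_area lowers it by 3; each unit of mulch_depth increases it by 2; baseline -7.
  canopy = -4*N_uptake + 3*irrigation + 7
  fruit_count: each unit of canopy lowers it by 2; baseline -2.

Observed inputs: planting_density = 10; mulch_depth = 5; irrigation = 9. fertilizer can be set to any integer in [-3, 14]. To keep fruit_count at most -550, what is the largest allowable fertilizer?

Substituting into the leaf_area equation gives leaf_area = -4*fertilizer + 41.
N_uptake becomes 12*fertilizer - 120.
So canopy = -48*fertilizer + 514.
fruit_count becomes 96*fertilizer - 1030.
Require 96*fertilizer - 1030 ≤ -550, so fertilizer ≤ 5.
The largest integer in [-3, 14] satisfying this is 5.

fertilizer = 5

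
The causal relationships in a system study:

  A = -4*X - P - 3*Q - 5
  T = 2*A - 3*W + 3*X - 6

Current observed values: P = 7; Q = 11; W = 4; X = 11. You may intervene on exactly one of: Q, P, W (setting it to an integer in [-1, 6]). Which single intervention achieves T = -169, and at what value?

Intervening on Q: T = -6*Q - 97. Reaching -169 requires Q = 12, outside [-1, 6].
Intervening on P: T = -2*P - 149. Reaching -169 requires P = 10, outside [-1, 6].
Intervening on W: with other inputs at their observed values, T = -3*W - 151. Solving for -169 gives W = 6, within [-1, 6].

set W = 6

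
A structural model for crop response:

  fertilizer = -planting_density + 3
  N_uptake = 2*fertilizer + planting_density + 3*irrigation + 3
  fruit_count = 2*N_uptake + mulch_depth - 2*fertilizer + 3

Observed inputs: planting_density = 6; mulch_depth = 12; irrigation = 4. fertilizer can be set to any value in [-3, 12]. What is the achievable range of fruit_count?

Intervening on fertilizer fixes its value directly, overriding its dependence on planting_density.
Substituting into the N_uptake equation gives N_uptake = 2*fertilizer + 21.
fruit_count becomes 2*fertilizer + 57.
Linear in fertilizer, so extremes are at the endpoints: fertilizer = -3 gives fruit_count = 51; fertilizer = 12 gives fruit_count = 81.

51 to 81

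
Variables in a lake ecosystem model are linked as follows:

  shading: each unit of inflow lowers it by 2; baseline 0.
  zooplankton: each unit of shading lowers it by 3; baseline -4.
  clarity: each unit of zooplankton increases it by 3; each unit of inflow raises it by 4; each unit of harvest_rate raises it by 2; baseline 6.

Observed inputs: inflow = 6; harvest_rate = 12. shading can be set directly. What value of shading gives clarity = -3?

shading = 5

Intervening on shading fixes its value directly, overriding its dependence on inflow.
Substituting into the clarity equation gives clarity = -9*shading + 42.
Solve -9*shading + 42 = -3: shading = (-3 - 42) / -9 = 5.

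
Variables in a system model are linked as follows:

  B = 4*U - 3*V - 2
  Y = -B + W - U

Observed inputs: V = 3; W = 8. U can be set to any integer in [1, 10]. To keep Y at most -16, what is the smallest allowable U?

U = 7

Substituting into the B equation gives B = 4*U - 11.
So Y = -5*U + 19.
Require -5*U + 19 ≤ -16, so U ≥ 7.
The smallest integer in [1, 10] satisfying this is 7.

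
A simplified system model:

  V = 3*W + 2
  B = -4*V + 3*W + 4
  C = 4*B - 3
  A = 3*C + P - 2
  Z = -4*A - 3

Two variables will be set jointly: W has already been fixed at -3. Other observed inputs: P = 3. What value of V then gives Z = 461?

V = 1

With W held at -3:
Intervening on V fixes its value directly, overriding its dependence on W.
Substituting into the B equation gives B = -4*V - 5.
Substituting into the C equation gives C = -16*V - 23.
Substituting into the A equation gives A = -48*V - 68.
Substituting into the Z equation gives Z = 192*V + 269.
Solve 192*V + 269 = 461: V = (461 - 269) / 192 = 1.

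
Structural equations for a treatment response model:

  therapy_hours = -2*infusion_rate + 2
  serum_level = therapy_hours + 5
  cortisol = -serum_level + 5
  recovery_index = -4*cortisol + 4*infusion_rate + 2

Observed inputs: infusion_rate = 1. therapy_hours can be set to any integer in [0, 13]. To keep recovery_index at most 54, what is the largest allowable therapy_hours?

Intervening on therapy_hours fixes its value directly, overriding its dependence on infusion_rate.
Substituting into the cortisol equation gives cortisol = -therapy_hours.
This gives recovery_index = 4*therapy_hours + 6.
Require 4*therapy_hours + 6 ≤ 54, so therapy_hours ≤ 12.
The largest integer in [0, 13] satisfying this is 12.

therapy_hours = 12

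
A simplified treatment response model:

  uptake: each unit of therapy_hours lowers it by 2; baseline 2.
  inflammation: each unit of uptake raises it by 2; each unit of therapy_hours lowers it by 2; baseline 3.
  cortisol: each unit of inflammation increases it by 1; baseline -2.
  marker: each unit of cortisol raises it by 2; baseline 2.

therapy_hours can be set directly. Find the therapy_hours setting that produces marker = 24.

therapy_hours = -1

Substituting into the inflammation equation gives inflammation = -6*therapy_hours + 7.
Substituting into the cortisol equation gives cortisol = -6*therapy_hours + 5.
Substituting into the marker equation gives marker = -12*therapy_hours + 12.
Solve -12*therapy_hours + 12 = 24: therapy_hours = (24 - 12) / -12 = -1.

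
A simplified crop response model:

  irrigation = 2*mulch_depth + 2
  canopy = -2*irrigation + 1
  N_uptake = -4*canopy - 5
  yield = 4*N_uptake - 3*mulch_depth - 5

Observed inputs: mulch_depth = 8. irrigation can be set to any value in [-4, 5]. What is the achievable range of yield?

Intervening on irrigation fixes its value directly, overriding its dependence on mulch_depth.
Substituting into the N_uptake equation gives N_uptake = 8*irrigation - 9.
This gives yield = 32*irrigation - 65.
Linear in irrigation, so extremes are at the endpoints: irrigation = -4 gives yield = -193; irrigation = 5 gives yield = 95.

-193 to 95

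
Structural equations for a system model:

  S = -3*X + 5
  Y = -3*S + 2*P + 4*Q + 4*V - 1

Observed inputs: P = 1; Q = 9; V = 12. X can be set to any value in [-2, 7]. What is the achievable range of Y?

Substituting into the Y equation gives Y = 9*X + 70.
Linear in X, so extremes are at the endpoints: X = -2 gives Y = 52; X = 7 gives Y = 133.

52 to 133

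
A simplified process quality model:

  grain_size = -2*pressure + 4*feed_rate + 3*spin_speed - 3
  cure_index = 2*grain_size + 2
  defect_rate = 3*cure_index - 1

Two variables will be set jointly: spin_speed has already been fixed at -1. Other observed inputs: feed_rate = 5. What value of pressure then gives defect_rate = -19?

With spin_speed held at -1:
Substituting into the grain_size equation gives grain_size = -2*pressure + 14.
Substituting into the cure_index equation gives cure_index = -4*pressure + 30.
So defect_rate = -12*pressure + 89.
Solve -12*pressure + 89 = -19: pressure = (-19 - 89) / -12 = 9.

pressure = 9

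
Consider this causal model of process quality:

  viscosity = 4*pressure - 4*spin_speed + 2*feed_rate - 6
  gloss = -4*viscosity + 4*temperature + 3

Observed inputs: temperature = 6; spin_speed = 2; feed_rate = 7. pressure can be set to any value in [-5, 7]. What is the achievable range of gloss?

Substituting into the viscosity equation gives viscosity = 4*pressure.
Substituting into the gloss equation gives gloss = -16*pressure + 27.
Linear in pressure, so extremes are at the endpoints: pressure = -5 gives gloss = 107; pressure = 7 gives gloss = -85.

-85 to 107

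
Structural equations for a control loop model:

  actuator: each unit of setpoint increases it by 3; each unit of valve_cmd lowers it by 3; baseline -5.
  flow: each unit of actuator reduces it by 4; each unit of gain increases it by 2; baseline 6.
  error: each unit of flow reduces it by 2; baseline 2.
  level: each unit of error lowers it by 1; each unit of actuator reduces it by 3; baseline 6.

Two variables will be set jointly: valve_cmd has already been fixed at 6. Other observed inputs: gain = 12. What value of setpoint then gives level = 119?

setpoint = 6

With valve_cmd held at 6:
Substituting into the actuator equation gives actuator = 3*setpoint - 23.
Substituting into the flow equation gives flow = -12*setpoint + 122.
So error = 24*setpoint - 242.
So level = -33*setpoint + 317.
Solve -33*setpoint + 317 = 119: setpoint = (119 - 317) / -33 = 6.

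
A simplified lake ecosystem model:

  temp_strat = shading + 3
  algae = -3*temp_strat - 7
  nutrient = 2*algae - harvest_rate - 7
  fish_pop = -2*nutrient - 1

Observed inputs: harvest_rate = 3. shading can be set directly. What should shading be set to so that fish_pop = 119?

Substituting into the algae equation gives algae = -3*shading - 16.
nutrient becomes -6*shading - 42.
Substituting into the fish_pop equation gives fish_pop = 12*shading + 83.
Solve 12*shading + 83 = 119: shading = (119 - 83) / 12 = 3.

shading = 3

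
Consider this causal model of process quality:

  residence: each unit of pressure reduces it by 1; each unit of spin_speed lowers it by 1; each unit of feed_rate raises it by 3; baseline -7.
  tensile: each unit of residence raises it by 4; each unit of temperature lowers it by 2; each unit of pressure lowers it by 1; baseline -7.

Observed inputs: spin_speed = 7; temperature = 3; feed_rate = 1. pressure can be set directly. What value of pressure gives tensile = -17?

pressure = -8

Substituting into the residence equation gives residence = -pressure - 11.
This gives tensile = -5*pressure - 57.
Solve -5*pressure - 57 = -17: pressure = (-17 + 57) / -5 = -8.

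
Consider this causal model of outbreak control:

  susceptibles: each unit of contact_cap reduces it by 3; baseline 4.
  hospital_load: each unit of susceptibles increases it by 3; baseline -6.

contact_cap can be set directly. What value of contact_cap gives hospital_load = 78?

contact_cap = -8

Substituting into the hospital_load equation gives hospital_load = -9*contact_cap + 6.
Solve -9*contact_cap + 6 = 78: contact_cap = (78 - 6) / -9 = -8.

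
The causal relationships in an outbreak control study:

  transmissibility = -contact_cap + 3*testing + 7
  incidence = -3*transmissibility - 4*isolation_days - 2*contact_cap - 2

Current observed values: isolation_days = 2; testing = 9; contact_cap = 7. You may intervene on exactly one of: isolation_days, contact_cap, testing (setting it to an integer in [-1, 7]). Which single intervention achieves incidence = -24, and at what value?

Intervening on isolation_days: incidence = -4*isolation_days - 97. Reaching -24 requires isolation_days = -73/4, not an integer.
Intervening on contact_cap: incidence = contact_cap - 112. Reaching -24 requires contact_cap = 88, outside [-1, 7].
Intervening on testing: with other inputs at their observed values, incidence = -9*testing - 24. Solving for -24 gives testing = 0, within [-1, 7].

set testing = 0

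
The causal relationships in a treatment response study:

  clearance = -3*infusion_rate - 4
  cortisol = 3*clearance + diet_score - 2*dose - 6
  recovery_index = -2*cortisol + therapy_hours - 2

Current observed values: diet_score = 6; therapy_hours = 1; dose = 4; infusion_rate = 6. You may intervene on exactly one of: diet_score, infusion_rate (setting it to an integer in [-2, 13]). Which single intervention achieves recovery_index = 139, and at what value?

Intervening on diet_score: with other inputs at their observed values, recovery_index = -2*diet_score + 159. Solving for 139 gives diet_score = 10, within [-2, 13].
Intervening on infusion_rate: recovery_index = 18*infusion_rate + 39. Reaching 139 requires infusion_rate = 50/9, not an integer.

set diet_score = 10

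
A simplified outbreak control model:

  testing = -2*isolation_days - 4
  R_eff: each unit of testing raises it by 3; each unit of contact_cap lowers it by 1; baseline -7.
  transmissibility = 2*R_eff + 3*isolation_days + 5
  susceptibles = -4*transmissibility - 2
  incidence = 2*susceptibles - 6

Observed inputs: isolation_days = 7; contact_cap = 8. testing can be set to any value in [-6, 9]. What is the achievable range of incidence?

Intervening on testing fixes its value directly, overriding its dependence on isolation_days.
Substituting into the R_eff equation gives R_eff = 3*testing - 15.
Substituting into the transmissibility equation gives transmissibility = 6*testing - 4.
So susceptibles = -24*testing + 14.
incidence becomes -48*testing + 22.
Linear in testing, so extremes are at the endpoints: testing = -6 gives incidence = 310; testing = 9 gives incidence = -410.

-410 to 310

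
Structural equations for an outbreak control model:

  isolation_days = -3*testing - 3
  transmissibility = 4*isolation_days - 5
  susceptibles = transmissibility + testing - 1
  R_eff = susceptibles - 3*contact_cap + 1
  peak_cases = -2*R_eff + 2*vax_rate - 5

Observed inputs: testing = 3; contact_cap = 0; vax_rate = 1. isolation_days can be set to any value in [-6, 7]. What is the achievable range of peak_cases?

Intervening on isolation_days fixes its value directly, overriding its dependence on testing.
Substituting into the susceptibles equation gives susceptibles = 4*isolation_days - 3.
This gives R_eff = 4*isolation_days - 2.
So peak_cases = -8*isolation_days + 1.
Linear in isolation_days, so extremes are at the endpoints: isolation_days = -6 gives peak_cases = 49; isolation_days = 7 gives peak_cases = -55.

-55 to 49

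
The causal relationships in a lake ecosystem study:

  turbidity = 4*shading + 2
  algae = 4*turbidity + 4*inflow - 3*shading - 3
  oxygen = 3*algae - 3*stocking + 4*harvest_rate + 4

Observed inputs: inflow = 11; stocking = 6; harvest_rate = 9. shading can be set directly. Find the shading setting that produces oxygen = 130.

Substituting into the algae equation gives algae = 13*shading + 49.
Substituting into the oxygen equation gives oxygen = 39*shading + 169.
Solve 39*shading + 169 = 130: shading = (130 - 169) / 39 = -1.

shading = -1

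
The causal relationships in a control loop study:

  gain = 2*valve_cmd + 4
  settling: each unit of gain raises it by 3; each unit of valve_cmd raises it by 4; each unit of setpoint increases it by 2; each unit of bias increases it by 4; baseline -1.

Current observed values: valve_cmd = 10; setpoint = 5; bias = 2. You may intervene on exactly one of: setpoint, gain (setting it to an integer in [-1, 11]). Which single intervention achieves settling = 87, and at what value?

Intervening on setpoint: settling = 2*setpoint + 119. Reaching 87 requires setpoint = -16, outside [-1, 11].
Intervening on gain: with other inputs at their observed values, settling = 3*gain + 57. Solving for 87 gives gain = 10, within [-1, 11].

set gain = 10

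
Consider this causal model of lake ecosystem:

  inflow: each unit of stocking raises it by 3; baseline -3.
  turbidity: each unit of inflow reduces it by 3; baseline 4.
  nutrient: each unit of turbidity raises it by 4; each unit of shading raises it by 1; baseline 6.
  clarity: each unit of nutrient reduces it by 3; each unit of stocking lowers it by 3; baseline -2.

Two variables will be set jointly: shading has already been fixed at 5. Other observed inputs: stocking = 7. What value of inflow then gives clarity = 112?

With shading held at 5:
Intervening on inflow fixes its value directly, overriding its dependence on stocking.
Substituting into the nutrient equation gives nutrient = -12*inflow + 27.
This gives clarity = 36*inflow - 104.
Solve 36*inflow - 104 = 112: inflow = (112 + 104) / 36 = 6.

inflow = 6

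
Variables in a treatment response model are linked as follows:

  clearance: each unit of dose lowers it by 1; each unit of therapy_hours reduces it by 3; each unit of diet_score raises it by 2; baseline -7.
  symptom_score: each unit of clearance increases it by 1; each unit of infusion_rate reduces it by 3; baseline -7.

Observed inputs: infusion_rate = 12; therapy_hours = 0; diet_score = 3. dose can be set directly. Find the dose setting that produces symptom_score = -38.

dose = -6

Substituting into the clearance equation gives clearance = -dose - 1.
Substituting into the symptom_score equation gives symptom_score = -dose - 44.
Solve -dose - 44 = -38: dose = (-38 + 44) / -1 = -6.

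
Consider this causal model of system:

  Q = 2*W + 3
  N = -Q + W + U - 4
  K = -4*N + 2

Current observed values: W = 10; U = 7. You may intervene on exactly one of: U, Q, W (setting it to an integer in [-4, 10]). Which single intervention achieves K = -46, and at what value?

set Q = 1

Intervening on U: K = -4*U + 70. Reaching -46 requires U = 29, outside [-4, 10].
Intervening on Q: with other inputs at their observed values, K = 4*Q - 50. Solving for -46 gives Q = 1, within [-4, 10].
Intervening on W: K = 4*W + 2. Reaching -46 requires W = -12, outside [-4, 10].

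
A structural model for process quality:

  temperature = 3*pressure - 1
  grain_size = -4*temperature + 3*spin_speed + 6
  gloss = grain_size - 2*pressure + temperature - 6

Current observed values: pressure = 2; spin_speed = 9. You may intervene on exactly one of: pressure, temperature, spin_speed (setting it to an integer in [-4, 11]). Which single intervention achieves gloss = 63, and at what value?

set pressure = -3

Intervening on pressure: with other inputs at their observed values, gloss = -11*pressure + 30. Solving for 63 gives pressure = -3, within [-4, 11].
Intervening on temperature: gloss = -3*temperature + 23. Reaching 63 requires temperature = -40/3, not an integer.
Intervening on spin_speed: gloss = 3*spin_speed - 19. Reaching 63 requires spin_speed = 82/3, not an integer.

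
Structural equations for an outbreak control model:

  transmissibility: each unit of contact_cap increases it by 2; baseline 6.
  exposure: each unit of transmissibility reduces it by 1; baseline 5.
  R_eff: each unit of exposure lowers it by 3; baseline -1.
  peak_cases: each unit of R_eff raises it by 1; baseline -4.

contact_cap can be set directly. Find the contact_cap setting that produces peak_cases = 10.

contact_cap = 2

Substituting into the exposure equation gives exposure = -2*contact_cap - 1.
So R_eff = 6*contact_cap + 2.
Substituting into the peak_cases equation gives peak_cases = 6*contact_cap - 2.
Solve 6*contact_cap - 2 = 10: contact_cap = (10 + 2) / 6 = 2.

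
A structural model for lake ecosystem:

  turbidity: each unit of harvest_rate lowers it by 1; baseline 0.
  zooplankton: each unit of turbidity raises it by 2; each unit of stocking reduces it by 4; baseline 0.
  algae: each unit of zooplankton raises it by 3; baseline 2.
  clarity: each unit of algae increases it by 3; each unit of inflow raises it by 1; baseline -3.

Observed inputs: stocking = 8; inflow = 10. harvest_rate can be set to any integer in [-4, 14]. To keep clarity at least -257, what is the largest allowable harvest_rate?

Substituting into the zooplankton equation gives zooplankton = -2*harvest_rate - 32.
Substituting into the algae equation gives algae = -6*harvest_rate - 94.
clarity becomes -18*harvest_rate - 275.
Require -18*harvest_rate - 275 ≥ -257, so harvest_rate ≤ -1.
The largest integer in [-4, 14] satisfying this is -1.

harvest_rate = -1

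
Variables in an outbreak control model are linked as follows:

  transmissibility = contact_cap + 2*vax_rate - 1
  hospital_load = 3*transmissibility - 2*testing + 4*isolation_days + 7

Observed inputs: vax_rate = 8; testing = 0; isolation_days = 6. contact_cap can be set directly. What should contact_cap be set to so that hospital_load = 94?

Substituting into the transmissibility equation gives transmissibility = contact_cap + 15.
So hospital_load = 3*contact_cap + 76.
Solve 3*contact_cap + 76 = 94: contact_cap = (94 - 76) / 3 = 6.

contact_cap = 6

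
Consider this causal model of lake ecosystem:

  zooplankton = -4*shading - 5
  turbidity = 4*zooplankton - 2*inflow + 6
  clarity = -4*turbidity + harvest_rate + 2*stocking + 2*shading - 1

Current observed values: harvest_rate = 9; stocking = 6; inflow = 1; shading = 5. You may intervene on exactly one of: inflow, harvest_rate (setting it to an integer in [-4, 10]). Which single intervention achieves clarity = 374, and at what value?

set inflow = -4

Intervening on inflow: with other inputs at their observed values, clarity = 8*inflow + 406. Solving for 374 gives inflow = -4, within [-4, 10].
Intervening on harvest_rate: clarity = harvest_rate + 405. Reaching 374 requires harvest_rate = -31, outside [-4, 10].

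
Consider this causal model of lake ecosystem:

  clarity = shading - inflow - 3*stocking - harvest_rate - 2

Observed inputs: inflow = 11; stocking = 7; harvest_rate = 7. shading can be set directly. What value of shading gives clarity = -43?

shading = -2

Substituting into the clarity equation gives clarity = shading - 41.
Solve shading - 41 = -43: shading = (-43 + 41) / 1 = -2.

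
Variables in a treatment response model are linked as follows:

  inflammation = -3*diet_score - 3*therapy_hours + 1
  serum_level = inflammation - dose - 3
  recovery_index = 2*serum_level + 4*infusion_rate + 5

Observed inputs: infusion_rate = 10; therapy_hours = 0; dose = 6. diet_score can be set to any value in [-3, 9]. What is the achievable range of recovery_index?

Substituting into the inflammation equation gives inflammation = -3*diet_score + 1.
serum_level becomes -3*diet_score - 8.
Substituting into the recovery_index equation gives recovery_index = -6*diet_score + 29.
Linear in diet_score, so extremes are at the endpoints: diet_score = -3 gives recovery_index = 47; diet_score = 9 gives recovery_index = -25.

-25 to 47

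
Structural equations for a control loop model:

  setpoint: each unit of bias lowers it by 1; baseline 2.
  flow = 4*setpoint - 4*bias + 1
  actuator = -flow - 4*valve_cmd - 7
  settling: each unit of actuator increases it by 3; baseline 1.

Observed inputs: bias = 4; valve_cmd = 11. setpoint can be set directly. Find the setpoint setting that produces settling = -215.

setpoint = 9

Intervening on setpoint fixes its value directly, overriding its dependence on bias.
Substituting into the flow equation gives flow = 4*setpoint - 15.
Substituting into the actuator equation gives actuator = -4*setpoint - 36.
Substituting into the settling equation gives settling = -12*setpoint - 107.
Solve -12*setpoint - 107 = -215: setpoint = (-215 + 107) / -12 = 9.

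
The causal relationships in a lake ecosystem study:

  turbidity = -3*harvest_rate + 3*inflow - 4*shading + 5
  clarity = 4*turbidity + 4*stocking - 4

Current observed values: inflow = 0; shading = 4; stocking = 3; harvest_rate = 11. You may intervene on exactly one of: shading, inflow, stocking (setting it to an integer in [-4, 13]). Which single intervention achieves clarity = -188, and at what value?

Intervening on shading: clarity = -16*shading - 104. Reaching -188 requires shading = 21/4, not an integer.
Intervening on inflow: clarity = 12*inflow - 168. Reaching -188 requires inflow = -5/3, not an integer.
Intervening on stocking: with other inputs at their observed values, clarity = 4*stocking - 180. Solving for -188 gives stocking = -2, within [-4, 13].

set stocking = -2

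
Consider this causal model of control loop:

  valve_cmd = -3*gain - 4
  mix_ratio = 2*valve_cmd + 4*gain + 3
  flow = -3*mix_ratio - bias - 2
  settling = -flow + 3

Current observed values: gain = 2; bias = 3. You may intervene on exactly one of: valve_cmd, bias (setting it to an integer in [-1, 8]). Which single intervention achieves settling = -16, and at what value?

Intervening on valve_cmd: settling = 6*valve_cmd + 41. Reaching -16 requires valve_cmd = -19/2, not an integer.
Intervening on bias: with other inputs at their observed values, settling = bias - 22. Solving for -16 gives bias = 6, within [-1, 8].

set bias = 6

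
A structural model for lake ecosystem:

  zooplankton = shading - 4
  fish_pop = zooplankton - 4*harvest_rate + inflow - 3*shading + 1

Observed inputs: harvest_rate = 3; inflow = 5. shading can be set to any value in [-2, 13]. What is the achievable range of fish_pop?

-36 to -6

Substituting into the fish_pop equation gives fish_pop = -2*shading - 10.
Linear in shading, so extremes are at the endpoints: shading = -2 gives fish_pop = -6; shading = 13 gives fish_pop = -36.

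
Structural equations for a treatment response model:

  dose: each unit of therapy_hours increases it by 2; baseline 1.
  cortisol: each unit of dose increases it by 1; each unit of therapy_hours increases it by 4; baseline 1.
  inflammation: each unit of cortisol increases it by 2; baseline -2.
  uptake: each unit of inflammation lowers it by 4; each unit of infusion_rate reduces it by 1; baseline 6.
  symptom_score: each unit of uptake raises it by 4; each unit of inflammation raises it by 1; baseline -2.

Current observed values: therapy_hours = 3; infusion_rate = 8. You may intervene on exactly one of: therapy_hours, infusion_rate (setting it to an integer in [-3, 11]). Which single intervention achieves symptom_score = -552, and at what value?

set infusion_rate = 1

Intervening on therapy_hours: symptom_score = -180*therapy_hours - 40. Reaching -552 requires therapy_hours = 128/45, not an integer.
Intervening on infusion_rate: with other inputs at their observed values, symptom_score = -4*infusion_rate - 548. Solving for -552 gives infusion_rate = 1, within [-3, 11].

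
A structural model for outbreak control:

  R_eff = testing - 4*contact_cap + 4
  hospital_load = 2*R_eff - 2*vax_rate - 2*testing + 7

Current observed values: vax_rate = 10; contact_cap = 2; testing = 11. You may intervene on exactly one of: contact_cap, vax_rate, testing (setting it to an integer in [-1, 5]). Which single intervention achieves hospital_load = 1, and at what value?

Intervening on contact_cap: hospital_load = -8*contact_cap - 5. Reaching 1 requires contact_cap = -3/4, not an integer.
Intervening on vax_rate: with other inputs at their observed values, hospital_load = -2*vax_rate - 1. Solving for 1 gives vax_rate = -1, within [-1, 5].
Intervening on testing: the paths from testing to hospital_load cancel (net effect zero), leaving hospital_load = -21; 1 is unreachable this way.

set vax_rate = -1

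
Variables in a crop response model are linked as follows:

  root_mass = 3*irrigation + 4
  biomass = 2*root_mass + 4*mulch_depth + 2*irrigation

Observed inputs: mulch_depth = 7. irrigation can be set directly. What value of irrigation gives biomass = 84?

irrigation = 6

Substituting into the biomass equation gives biomass = 8*irrigation + 36.
Solve 8*irrigation + 36 = 84: irrigation = (84 - 36) / 8 = 6.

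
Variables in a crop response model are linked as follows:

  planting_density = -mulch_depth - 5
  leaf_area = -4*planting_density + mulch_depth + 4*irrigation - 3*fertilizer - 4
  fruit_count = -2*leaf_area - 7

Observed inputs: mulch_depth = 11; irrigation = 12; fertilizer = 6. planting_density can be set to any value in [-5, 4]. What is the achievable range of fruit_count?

-121 to -49

Intervening on planting_density fixes its value directly, overriding its dependence on mulch_depth.
Substituting into the leaf_area equation gives leaf_area = -4*planting_density + 37.
So fruit_count = 8*planting_density - 81.
Linear in planting_density, so extremes are at the endpoints: planting_density = -5 gives fruit_count = -121; planting_density = 4 gives fruit_count = -49.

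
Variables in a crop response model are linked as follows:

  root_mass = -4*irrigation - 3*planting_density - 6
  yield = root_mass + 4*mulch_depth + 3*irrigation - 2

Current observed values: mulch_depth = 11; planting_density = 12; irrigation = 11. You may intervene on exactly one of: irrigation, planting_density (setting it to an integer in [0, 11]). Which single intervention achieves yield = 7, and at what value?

Intervening on irrigation: yield = -irrigation. Reaching 7 requires irrigation = -7, outside [0, 11].
Intervening on planting_density: with other inputs at their observed values, yield = -3*planting_density + 25. Solving for 7 gives planting_density = 6, within [0, 11].

set planting_density = 6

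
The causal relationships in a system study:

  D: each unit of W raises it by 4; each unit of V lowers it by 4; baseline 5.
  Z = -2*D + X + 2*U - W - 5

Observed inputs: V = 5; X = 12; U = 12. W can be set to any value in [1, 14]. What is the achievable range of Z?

Substituting into the D equation gives D = 4*W - 15.
Z becomes -9*W + 61.
Linear in W, so extremes are at the endpoints: W = 1 gives Z = 52; W = 14 gives Z = -65.

-65 to 52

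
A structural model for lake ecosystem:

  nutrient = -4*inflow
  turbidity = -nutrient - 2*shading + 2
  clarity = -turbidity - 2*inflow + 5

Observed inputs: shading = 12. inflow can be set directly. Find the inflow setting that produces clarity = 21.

inflow = 1

Substituting into the turbidity equation gives turbidity = 4*inflow - 22.
So clarity = -6*inflow + 27.
Solve -6*inflow + 27 = 21: inflow = (21 - 27) / -6 = 1.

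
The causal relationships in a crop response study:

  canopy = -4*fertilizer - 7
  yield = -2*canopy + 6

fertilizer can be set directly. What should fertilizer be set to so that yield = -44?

Substituting into the yield equation gives yield = 8*fertilizer + 20.
Solve 8*fertilizer + 20 = -44: fertilizer = (-44 - 20) / 8 = -8.

fertilizer = -8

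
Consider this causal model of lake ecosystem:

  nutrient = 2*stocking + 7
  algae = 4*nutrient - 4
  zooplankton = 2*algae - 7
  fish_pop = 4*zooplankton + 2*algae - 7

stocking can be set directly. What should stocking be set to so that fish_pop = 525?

stocking = 4

Substituting into the algae equation gives algae = 8*stocking + 24.
zooplankton becomes 16*stocking + 41.
So fish_pop = 80*stocking + 205.
Solve 80*stocking + 205 = 525: stocking = (525 - 205) / 80 = 4.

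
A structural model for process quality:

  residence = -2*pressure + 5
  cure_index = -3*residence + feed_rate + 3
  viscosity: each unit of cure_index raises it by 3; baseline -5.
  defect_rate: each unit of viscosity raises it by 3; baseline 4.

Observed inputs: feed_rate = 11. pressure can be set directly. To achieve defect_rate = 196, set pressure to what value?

pressure = 4

Substituting into the cure_index equation gives cure_index = 6*pressure - 1.
Substituting into the viscosity equation gives viscosity = 18*pressure - 8.
This gives defect_rate = 54*pressure - 20.
Solve 54*pressure - 20 = 196: pressure = (196 + 20) / 54 = 4.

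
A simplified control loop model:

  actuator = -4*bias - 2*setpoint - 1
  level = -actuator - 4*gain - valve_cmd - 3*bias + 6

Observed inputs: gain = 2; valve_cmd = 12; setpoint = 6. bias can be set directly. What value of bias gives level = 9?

bias = 10

Substituting into the actuator equation gives actuator = -4*bias - 13.
Substituting into the level equation gives level = bias - 1.
Solve bias - 1 = 9: bias = (9 + 1) / 1 = 10.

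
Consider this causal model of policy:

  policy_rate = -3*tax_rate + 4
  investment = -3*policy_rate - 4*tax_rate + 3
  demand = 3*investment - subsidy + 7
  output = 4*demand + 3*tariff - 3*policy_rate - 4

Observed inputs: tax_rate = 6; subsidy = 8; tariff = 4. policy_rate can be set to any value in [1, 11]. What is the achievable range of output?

-677 to -287

Intervening on policy_rate fixes its value directly, overriding its dependence on tax_rate.
Substituting into the investment equation gives investment = -3*policy_rate - 21.
Substituting into the demand equation gives demand = -9*policy_rate - 64.
output becomes -39*policy_rate - 248.
Linear in policy_rate, so extremes are at the endpoints: policy_rate = 1 gives output = -287; policy_rate = 11 gives output = -677.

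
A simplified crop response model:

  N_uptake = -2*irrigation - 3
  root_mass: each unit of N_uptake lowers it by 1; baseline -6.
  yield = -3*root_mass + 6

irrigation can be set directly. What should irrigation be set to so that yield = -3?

irrigation = 3

Substituting into the root_mass equation gives root_mass = 2*irrigation - 3.
So yield = -6*irrigation + 15.
Solve -6*irrigation + 15 = -3: irrigation = (-3 - 15) / -6 = 3.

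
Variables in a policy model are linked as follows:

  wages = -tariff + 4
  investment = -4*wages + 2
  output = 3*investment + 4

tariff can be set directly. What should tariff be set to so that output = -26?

tariff = 1

Substituting into the investment equation gives investment = 4*tariff - 14.
So output = 12*tariff - 38.
Solve 12*tariff - 38 = -26: tariff = (-26 + 38) / 12 = 1.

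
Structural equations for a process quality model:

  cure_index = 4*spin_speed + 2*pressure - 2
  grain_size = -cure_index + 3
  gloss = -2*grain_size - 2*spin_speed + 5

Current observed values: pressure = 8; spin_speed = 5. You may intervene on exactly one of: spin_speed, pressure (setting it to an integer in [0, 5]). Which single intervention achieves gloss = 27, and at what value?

set spin_speed = 0

Intervening on spin_speed: with other inputs at their observed values, gloss = 6*spin_speed + 27. Solving for 27 gives spin_speed = 0, within [0, 5].
Intervening on pressure: gloss = 4*pressure + 25. Reaching 27 requires pressure = 1/2, not an integer.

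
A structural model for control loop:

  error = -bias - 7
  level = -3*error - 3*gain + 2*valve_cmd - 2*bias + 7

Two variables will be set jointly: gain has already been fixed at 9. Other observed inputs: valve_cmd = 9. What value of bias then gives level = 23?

bias = 4

With gain held at 9:
Substituting into the level equation gives level = bias + 19.
Solve bias + 19 = 23: bias = (23 - 19) / 1 = 4.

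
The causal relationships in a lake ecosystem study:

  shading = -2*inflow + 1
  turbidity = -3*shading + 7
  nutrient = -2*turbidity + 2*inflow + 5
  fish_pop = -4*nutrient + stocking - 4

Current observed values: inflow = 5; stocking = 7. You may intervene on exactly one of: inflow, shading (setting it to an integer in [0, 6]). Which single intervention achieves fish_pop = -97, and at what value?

Intervening on inflow: fish_pop = 40*inflow + 15. Reaching -97 requires inflow = -14/5, not an integer.
Intervening on shading: with other inputs at their observed values, fish_pop = -24*shading - 1. Solving for -97 gives shading = 4, within [0, 6].

set shading = 4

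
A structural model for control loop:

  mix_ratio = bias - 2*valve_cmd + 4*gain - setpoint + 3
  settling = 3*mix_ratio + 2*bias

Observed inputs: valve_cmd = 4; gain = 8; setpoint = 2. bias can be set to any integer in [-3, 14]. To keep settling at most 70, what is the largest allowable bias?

bias = -1

Substituting into the mix_ratio equation gives mix_ratio = bias + 25.
Substituting into the settling equation gives settling = 5*bias + 75.
Require 5*bias + 75 ≤ 70, so bias ≤ -1.
The largest integer in [-3, 14] satisfying this is -1.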